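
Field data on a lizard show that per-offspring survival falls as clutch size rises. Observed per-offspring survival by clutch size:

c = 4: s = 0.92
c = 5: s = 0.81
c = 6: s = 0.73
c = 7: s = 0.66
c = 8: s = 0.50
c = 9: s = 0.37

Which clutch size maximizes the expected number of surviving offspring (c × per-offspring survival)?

7

Expected surviving offspring = c × s(c):
  c=4: 4 × 0.92 = 3.680
  c=5: 5 × 0.81 = 4.050
  c=6: 6 × 0.73 = 4.380
  c=7: 7 × 0.66 = 4.620
  c=8: 8 × 0.50 = 4.000
  c=9: 9 × 0.37 = 3.330
Maximum at c = 7 (4.620 surviving offspring).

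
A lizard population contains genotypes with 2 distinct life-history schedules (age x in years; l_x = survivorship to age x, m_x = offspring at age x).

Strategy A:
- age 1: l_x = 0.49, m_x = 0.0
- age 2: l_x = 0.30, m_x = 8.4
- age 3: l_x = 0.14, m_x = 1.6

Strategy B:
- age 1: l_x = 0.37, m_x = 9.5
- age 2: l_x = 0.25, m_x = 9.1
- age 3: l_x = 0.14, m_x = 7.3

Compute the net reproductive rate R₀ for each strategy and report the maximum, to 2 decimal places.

Strategy A: R₀ = 0.49×0.0 + 0.30×8.4 + 0.14×1.6 = 2.7440
Strategy B: R₀ = 0.37×9.5 + 0.25×9.1 + 0.14×7.3 = 6.8120
Highest R₀: strategy B with 6.8120.

6.81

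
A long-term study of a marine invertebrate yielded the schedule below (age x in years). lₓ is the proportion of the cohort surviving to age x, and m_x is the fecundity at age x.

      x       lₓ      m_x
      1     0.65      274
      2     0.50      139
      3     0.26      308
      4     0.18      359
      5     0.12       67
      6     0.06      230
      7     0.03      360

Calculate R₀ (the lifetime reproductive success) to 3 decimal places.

424.940

R₀ = Σ lₓ m_x:
  age 1: 0.65 × 274 = 178.1000
  age 2: 0.50 × 139 = 69.5000
  age 3: 0.26 × 308 = 80.0800
  age 4: 0.18 × 359 = 64.6200
  age 5: 0.12 × 67 = 8.0400
  age 6: 0.06 × 230 = 13.8000
  age 7: 0.03 × 360 = 10.8000
R₀ = 178.1000 + 69.5000 + 80.0800 + 64.6200 + 8.0400 + 13.8000 + 10.8000 = 424.9400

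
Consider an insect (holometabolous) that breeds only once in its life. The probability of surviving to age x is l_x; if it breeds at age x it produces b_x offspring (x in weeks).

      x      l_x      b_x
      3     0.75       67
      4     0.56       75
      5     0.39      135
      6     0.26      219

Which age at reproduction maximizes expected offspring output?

6

Expected offspring if breeding at age x = l_x × b_x:
  age 3: 0.75 × 67 = 50.250
  age 4: 0.56 × 75 = 42.000
  age 5: 0.39 × 135 = 52.650
  age 6: 0.26 × 219 = 56.940
Maximum at age 6 (56.940).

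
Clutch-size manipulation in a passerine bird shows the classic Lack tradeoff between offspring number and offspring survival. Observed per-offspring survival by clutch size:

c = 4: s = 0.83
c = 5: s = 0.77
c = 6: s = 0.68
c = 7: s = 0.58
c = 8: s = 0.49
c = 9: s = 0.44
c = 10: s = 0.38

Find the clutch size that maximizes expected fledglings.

Expected fledglings = c × s(c):
  c=4: 4 × 0.83 = 3.320
  c=5: 5 × 0.77 = 3.850
  c=6: 6 × 0.68 = 4.080
  c=7: 7 × 0.58 = 4.060
  c=8: 8 × 0.49 = 3.920
  c=9: 9 × 0.44 = 3.960
  c=10: 10 × 0.38 = 3.800
Maximum at c = 6 (4.080 fledglings).

6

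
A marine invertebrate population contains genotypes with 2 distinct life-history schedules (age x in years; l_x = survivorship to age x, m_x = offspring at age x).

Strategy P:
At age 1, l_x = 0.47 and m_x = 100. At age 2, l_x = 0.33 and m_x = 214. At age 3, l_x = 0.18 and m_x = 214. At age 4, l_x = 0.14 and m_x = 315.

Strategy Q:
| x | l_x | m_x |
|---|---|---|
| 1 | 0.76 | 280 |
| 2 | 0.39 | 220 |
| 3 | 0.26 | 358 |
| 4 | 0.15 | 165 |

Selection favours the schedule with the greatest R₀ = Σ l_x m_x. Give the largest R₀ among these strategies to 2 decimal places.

Strategy P: R₀ = 0.47×100 + 0.33×214 + 0.18×214 + 0.14×315 = 200.2400
Strategy Q: R₀ = 0.76×280 + 0.39×220 + 0.26×358 + 0.15×165 = 416.4300
Highest R₀: strategy Q with 416.4300.

416.43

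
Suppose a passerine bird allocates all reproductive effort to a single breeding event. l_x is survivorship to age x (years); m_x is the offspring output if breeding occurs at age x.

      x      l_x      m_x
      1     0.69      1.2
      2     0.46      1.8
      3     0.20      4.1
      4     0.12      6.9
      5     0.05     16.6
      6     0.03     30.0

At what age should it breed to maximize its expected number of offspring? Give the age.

6

Expected offspring if breeding at age x = l_x × m_x:
  age 1: 0.69 × 1.2 = 0.828
  age 2: 0.46 × 1.8 = 0.828
  age 3: 0.20 × 4.1 = 0.820
  age 4: 0.12 × 6.9 = 0.828
  age 5: 0.05 × 16.6 = 0.830
  age 6: 0.03 × 30.0 = 0.900
Maximum at age 6 (0.900).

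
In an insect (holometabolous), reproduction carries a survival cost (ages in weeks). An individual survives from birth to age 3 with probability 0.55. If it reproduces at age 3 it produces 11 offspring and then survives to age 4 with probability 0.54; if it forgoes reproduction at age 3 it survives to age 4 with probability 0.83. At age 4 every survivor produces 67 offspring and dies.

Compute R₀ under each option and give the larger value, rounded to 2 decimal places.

breed at age 3: R₀ = 0.55 × (11 + 0.54 × 67) = 0.55 × 47.1800 = 25.9490
delay to age 4: R₀ = 0.55 × (0.83 × 67) = 0.55 × 55.6100 = 30.5855
Higher: delay to age 4 (30.5855).

30.59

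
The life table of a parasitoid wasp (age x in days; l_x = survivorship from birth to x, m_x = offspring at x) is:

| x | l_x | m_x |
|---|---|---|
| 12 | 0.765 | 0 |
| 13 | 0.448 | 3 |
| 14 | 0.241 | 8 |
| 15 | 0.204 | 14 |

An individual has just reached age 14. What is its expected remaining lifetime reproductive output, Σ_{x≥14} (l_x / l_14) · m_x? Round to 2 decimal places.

19.85

l_14 = 0.241. Conditional survival from age 14 to x is l_x / l_14.
  x=14: (0.241/0.241) × 8 = 8.0000
  x=15: (0.204/0.241) × 14 = 11.8506
Sum = 8.0000 + 11.8506 = 19.8506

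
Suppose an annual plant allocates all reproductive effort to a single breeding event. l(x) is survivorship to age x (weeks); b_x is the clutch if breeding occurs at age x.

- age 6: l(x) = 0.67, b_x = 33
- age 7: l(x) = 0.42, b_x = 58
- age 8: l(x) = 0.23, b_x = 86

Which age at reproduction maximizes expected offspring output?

Expected offspring if breeding at age x = l(x) × b_x:
  age 6: 0.67 × 33 = 22.110
  age 7: 0.42 × 58 = 24.360
  age 8: 0.23 × 86 = 19.780
Maximum at age 7 (24.360).

7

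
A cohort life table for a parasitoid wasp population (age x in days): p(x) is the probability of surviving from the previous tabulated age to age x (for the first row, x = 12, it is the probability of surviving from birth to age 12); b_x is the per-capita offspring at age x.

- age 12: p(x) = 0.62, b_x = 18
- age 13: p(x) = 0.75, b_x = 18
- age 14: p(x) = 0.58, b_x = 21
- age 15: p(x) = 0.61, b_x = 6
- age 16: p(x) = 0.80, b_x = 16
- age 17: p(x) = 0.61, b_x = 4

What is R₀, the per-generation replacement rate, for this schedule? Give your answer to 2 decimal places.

Survivorship from birth: l_x = p_12·p_13·…·p_x.
  l_12 = 0.62000
  l_13 = 0.46500
  l_14 = 0.26970
  l_15 = 0.16452
  l_16 = 0.13161
  l_17 = 0.08028
R₀ = Σ l_x b_x:
  age 12: 0.62000 × 18 = 11.1600
  age 13: 0.46500 × 18 = 8.3700
  age 14: 0.26970 × 21 = 5.6637
  age 15: 0.16452 × 6 = 0.9871
  age 16: 0.13161 × 16 = 2.1058
  age 17: 0.08028 × 4 = 0.3211
R₀ = 11.1600 + 8.3700 + 5.6637 + 0.9871 + 2.1058 + 0.3211 = 28.6077

28.61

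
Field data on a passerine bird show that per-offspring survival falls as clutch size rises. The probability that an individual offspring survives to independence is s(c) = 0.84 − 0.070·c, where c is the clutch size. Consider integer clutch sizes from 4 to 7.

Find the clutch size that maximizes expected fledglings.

6

Expected fledglings = c × s(c):
  c=4: 4 × 0.560 = 2.240
  c=5: 5 × 0.490 = 2.450
  c=6: 6 × 0.420 = 2.520
  c=7: 7 × 0.350 = 2.450
Maximum at c = 6 (2.520 fledglings).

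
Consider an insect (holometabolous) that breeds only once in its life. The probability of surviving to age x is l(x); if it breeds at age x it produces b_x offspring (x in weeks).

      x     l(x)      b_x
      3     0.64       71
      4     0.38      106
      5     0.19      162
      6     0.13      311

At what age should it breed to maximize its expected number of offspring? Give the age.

3

Expected offspring if breeding at age x = l(x) × b_x:
  age 3: 0.64 × 71 = 45.440
  age 4: 0.38 × 106 = 40.280
  age 5: 0.19 × 162 = 30.780
  age 6: 0.13 × 311 = 40.430
Maximum at age 3 (45.440).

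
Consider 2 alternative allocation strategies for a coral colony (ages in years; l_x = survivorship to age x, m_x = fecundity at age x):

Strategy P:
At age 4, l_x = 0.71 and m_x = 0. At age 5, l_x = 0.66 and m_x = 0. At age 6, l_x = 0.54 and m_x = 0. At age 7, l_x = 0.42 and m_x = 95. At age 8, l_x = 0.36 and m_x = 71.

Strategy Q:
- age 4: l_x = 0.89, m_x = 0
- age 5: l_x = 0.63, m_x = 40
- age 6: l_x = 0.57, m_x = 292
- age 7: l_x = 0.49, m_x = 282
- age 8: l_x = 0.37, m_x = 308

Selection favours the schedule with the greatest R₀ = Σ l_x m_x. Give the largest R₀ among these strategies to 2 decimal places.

443.78

Strategy P: R₀ = 0.71×0 + 0.66×0 + 0.54×0 + 0.42×95 + 0.36×71 = 65.4600
Strategy Q: R₀ = 0.89×0 + 0.63×40 + 0.57×292 + 0.49×282 + 0.37×308 = 443.7800
Highest R₀: strategy Q with 443.7800.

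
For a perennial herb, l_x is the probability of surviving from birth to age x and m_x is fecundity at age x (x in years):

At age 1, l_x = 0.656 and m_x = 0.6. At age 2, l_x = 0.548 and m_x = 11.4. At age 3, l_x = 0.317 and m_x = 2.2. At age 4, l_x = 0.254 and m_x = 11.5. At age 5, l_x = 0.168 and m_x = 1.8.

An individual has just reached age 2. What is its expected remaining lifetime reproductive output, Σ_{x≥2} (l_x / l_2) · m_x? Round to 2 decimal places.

l_2 = 0.548. Conditional survival from age 2 to x is l_x / l_2.
  x=2: (0.548/0.548) × 11.4 = 11.4000
  x=3: (0.317/0.548) × 2.2 = 1.2726
  x=4: (0.254/0.548) × 11.5 = 5.3303
  x=5: (0.168/0.548) × 1.8 = 0.5518
Sum = 11.4000 + 1.2726 + 5.3303 + 0.5518 = 18.5547

18.55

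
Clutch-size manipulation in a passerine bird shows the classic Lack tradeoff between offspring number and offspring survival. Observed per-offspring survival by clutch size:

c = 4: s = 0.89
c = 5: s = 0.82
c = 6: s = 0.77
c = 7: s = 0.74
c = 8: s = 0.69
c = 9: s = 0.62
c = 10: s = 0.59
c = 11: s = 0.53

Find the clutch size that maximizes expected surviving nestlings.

Expected surviving nestlings = c × s(c):
  c=4: 4 × 0.89 = 3.560
  c=5: 5 × 0.82 = 4.100
  c=6: 6 × 0.77 = 4.620
  c=7: 7 × 0.74 = 5.180
  c=8: 8 × 0.69 = 5.520
  c=9: 9 × 0.62 = 5.580
  c=10: 10 × 0.59 = 5.900
  c=11: 11 × 0.53 = 5.830
Maximum at c = 10 (5.900 surviving nestlings).

10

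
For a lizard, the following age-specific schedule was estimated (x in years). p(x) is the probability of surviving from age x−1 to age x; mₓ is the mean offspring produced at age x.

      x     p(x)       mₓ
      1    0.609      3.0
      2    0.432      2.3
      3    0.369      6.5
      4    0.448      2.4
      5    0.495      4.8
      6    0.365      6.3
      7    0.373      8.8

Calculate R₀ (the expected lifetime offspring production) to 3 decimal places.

3.346

Survivorship from birth: l_x = p_1·p_2·…·p_x.
  l_1 = 0.60900
  l_2 = 0.26309
  l_3 = 0.09708
  l_4 = 0.04349
  l_5 = 0.02153
  l_6 = 0.00786
  l_7 = 0.00293
R₀ = Σ l_x mₓ:
  age 1: 0.60900 × 3.0 = 1.8270
  age 2: 0.26309 × 2.3 = 0.6051
  age 3: 0.09708 × 6.5 = 0.6310
  age 4: 0.04349 × 2.4 = 0.1044
  age 5: 0.02153 × 4.8 = 0.1033
  age 6: 0.00786 × 6.3 = 0.0495
  age 7: 0.00293 × 8.8 = 0.0258
R₀ = 1.8270 + 0.6051 + 0.6310 + 0.1044 + 0.1033 + 0.0495 + 0.0258 = 3.3461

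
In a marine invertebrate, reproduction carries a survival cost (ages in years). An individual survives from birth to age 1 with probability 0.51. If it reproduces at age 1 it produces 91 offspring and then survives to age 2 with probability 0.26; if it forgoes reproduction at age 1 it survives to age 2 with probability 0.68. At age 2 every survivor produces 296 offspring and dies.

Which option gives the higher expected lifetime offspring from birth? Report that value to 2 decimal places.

breed at age 1: R₀ = 0.51 × (91 + 0.26 × 296) = 0.51 × 167.9600 = 85.6596
delay to age 2: R₀ = 0.51 × (0.68 × 296) = 0.51 × 201.2800 = 102.6528
Higher: delay to age 2 (102.6528).

102.65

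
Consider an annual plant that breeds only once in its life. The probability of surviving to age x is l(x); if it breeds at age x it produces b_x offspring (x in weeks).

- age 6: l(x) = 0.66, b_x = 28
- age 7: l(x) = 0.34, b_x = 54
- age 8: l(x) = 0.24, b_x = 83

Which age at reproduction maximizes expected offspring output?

8

Expected offspring if breeding at age x = l(x) × b_x:
  age 6: 0.66 × 28 = 18.480
  age 7: 0.34 × 54 = 18.360
  age 8: 0.24 × 83 = 19.920
Maximum at age 8 (19.920).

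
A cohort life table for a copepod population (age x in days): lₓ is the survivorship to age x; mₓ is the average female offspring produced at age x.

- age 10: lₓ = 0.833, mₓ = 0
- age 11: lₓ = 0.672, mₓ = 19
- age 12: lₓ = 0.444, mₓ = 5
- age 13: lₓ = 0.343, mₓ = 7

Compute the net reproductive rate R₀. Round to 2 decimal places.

R₀ = Σ lₓ mₓ:
  age 10: 0.833 × 0 = 0.0000
  age 11: 0.672 × 19 = 12.7680
  age 12: 0.444 × 5 = 2.2200
  age 13: 0.343 × 7 = 2.4010
R₀ = 0.0000 + 12.7680 + 2.2200 + 2.4010 = 17.3890

17.39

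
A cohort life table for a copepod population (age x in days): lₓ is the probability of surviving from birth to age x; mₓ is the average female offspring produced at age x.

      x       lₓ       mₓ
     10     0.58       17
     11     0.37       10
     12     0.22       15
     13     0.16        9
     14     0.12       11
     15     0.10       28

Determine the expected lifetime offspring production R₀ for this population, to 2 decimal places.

R₀ = Σ lₓ mₓ:
  age 10: 0.58 × 17 = 9.8600
  age 11: 0.37 × 10 = 3.7000
  age 12: 0.22 × 15 = 3.3000
  age 13: 0.16 × 9 = 1.4400
  age 14: 0.12 × 11 = 1.3200
  age 15: 0.10 × 28 = 2.8000
R₀ = 9.8600 + 3.7000 + 3.3000 + 1.4400 + 1.3200 + 2.8000 = 22.4200

22.42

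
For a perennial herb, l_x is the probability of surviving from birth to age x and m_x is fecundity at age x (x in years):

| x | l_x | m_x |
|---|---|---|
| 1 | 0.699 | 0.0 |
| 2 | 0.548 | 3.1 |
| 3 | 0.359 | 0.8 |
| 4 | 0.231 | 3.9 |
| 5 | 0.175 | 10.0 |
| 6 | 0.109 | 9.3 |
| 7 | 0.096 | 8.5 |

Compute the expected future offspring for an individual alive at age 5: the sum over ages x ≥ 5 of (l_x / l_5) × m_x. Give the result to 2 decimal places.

l_5 = 0.175. Conditional survival from age 5 to x is l_x / l_5.
  x=5: (0.175/0.175) × 10.0 = 10.0000
  x=6: (0.109/0.175) × 9.3 = 5.7926
  x=7: (0.096/0.175) × 8.5 = 4.6629
Sum = 10.0000 + 5.7926 + 4.6629 = 20.4554

20.46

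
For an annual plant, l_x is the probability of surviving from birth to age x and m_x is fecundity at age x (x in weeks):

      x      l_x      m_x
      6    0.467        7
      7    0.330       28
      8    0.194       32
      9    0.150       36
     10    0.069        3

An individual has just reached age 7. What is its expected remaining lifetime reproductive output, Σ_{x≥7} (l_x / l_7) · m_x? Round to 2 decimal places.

63.80

l_7 = 0.330. Conditional survival from age 7 to x is l_x / l_7.
  x=7: (0.330/0.330) × 28 = 28.0000
  x=8: (0.194/0.330) × 32 = 18.8121
  x=9: (0.150/0.330) × 36 = 16.3636
  x=10: (0.069/0.330) × 3 = 0.6273
Sum = 28.0000 + 18.8121 + 16.3636 + 0.6273 = 63.8030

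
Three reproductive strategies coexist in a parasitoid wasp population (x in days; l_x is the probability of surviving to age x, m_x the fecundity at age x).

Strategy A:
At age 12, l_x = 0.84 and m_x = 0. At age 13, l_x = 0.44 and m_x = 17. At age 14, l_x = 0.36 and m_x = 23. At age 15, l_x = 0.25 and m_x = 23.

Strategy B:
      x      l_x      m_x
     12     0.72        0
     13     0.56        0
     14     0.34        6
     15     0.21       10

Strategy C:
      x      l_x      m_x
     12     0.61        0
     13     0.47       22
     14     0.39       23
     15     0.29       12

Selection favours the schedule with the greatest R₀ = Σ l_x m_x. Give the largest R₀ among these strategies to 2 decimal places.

22.79

Strategy A: R₀ = 0.84×0 + 0.44×17 + 0.36×23 + 0.25×23 = 21.5100
Strategy B: R₀ = 0.72×0 + 0.56×0 + 0.34×6 + 0.21×10 = 4.1400
Strategy C: R₀ = 0.61×0 + 0.47×22 + 0.39×23 + 0.29×12 = 22.7900
Highest R₀: strategy C with 22.7900.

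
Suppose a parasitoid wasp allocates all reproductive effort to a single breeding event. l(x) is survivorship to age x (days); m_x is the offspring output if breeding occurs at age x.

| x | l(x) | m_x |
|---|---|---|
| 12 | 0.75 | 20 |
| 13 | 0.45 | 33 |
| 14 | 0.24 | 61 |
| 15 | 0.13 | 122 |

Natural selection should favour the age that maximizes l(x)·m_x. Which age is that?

15

Expected offspring if breeding at age x = l(x) × m_x:
  age 12: 0.75 × 20 = 15.000
  age 13: 0.45 × 33 = 14.850
  age 14: 0.24 × 61 = 14.640
  age 15: 0.13 × 122 = 15.860
Maximum at age 15 (15.860).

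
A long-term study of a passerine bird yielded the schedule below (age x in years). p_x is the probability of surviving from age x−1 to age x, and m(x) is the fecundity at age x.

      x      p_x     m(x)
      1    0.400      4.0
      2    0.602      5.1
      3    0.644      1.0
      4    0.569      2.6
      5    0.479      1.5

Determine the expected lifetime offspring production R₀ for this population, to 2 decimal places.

3.28

Survivorship from birth: l_x = p_1·p_2·…·p_x.
  l_1 = 0.40000
  l_2 = 0.24080
  l_3 = 0.15508
  l_4 = 0.08824
  l_5 = 0.04227
R₀ = Σ l_x m(x):
  age 1: 0.40000 × 4.0 = 1.6000
  age 2: 0.24080 × 5.1 = 1.2281
  age 3: 0.15508 × 1.0 = 0.1551
  age 4: 0.08824 × 2.6 = 0.2294
  age 5: 0.04227 × 1.5 = 0.0634
R₀ = 1.6000 + 1.2281 + 0.1551 + 0.2294 + 0.0634 = 3.2760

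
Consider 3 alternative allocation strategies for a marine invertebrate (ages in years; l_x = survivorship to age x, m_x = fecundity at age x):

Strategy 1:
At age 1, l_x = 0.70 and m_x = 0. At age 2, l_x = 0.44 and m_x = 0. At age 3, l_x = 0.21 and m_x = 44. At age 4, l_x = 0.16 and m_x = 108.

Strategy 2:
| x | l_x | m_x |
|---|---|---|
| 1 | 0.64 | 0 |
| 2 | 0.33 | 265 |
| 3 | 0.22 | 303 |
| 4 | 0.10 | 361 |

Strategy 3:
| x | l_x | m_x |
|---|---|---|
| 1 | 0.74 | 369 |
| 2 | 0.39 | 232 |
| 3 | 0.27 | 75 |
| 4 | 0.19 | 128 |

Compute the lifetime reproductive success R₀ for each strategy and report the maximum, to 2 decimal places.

408.11

Strategy 1: R₀ = 0.70×0 + 0.44×0 + 0.21×44 + 0.16×108 = 26.5200
Strategy 2: R₀ = 0.64×0 + 0.33×265 + 0.22×303 + 0.10×361 = 190.2100
Strategy 3: R₀ = 0.74×369 + 0.39×232 + 0.27×75 + 0.19×128 = 408.1100
Highest R₀: strategy 3 with 408.1100.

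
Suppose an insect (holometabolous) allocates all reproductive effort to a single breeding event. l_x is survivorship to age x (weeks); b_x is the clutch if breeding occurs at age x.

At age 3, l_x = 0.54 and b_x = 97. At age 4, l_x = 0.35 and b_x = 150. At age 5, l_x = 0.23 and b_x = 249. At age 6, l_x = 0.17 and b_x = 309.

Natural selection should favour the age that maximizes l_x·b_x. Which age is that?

Expected offspring if breeding at age x = l_x × b_x:
  age 3: 0.54 × 97 = 52.380
  age 4: 0.35 × 150 = 52.500
  age 5: 0.23 × 249 = 57.270
  age 6: 0.17 × 309 = 52.530
Maximum at age 5 (57.270).

5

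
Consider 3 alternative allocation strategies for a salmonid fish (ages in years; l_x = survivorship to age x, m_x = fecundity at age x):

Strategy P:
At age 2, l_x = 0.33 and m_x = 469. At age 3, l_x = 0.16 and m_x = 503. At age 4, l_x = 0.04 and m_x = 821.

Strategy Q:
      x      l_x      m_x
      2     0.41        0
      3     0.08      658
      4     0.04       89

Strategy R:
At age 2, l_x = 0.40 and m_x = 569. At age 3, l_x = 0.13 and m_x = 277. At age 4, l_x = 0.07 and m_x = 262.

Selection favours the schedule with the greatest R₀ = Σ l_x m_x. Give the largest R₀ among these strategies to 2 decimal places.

Strategy P: R₀ = 0.33×469 + 0.16×503 + 0.04×821 = 268.0900
Strategy Q: R₀ = 0.41×0 + 0.08×658 + 0.04×89 = 56.2000
Strategy R: R₀ = 0.40×569 + 0.13×277 + 0.07×262 = 281.9500
Highest R₀: strategy R with 281.9500.

281.95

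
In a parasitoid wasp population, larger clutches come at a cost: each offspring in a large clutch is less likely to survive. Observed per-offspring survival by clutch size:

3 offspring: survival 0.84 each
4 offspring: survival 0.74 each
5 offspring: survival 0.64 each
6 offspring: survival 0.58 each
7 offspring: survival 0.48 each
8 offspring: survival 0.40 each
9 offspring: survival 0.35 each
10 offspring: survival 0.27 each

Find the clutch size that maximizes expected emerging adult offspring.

6

Expected emerging adult offspring = c × s(c):
  c=3: 3 × 0.84 = 2.520
  c=4: 4 × 0.74 = 2.960
  c=5: 5 × 0.64 = 3.200
  c=6: 6 × 0.58 = 3.480
  c=7: 7 × 0.48 = 3.360
  c=8: 8 × 0.40 = 3.200
  c=9: 9 × 0.35 = 3.150
  c=10: 10 × 0.27 = 2.700
Maximum at c = 6 (3.480 emerging adult offspring).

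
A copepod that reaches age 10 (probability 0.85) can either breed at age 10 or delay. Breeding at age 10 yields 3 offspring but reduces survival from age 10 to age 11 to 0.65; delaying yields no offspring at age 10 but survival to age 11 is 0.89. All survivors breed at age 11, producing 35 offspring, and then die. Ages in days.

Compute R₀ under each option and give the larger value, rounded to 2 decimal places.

breed at age 10: R₀ = 0.85 × (3 + 0.65 × 35) = 0.85 × 25.7500 = 21.8875
delay to age 11: R₀ = 0.85 × (0.89 × 35) = 0.85 × 31.1500 = 26.4775
Higher: delay to age 11 (26.4775).

26.48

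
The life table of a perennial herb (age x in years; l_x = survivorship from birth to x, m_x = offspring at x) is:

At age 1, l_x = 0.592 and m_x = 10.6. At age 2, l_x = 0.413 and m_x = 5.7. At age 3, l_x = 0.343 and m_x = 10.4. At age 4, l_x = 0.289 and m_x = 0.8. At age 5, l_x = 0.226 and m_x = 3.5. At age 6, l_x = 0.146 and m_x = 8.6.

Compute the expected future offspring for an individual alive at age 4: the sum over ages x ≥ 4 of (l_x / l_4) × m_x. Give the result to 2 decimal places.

l_4 = 0.289. Conditional survival from age 4 to x is l_x / l_4.
  x=4: (0.289/0.289) × 0.8 = 0.8000
  x=5: (0.226/0.289) × 3.5 = 2.7370
  x=6: (0.146/0.289) × 8.6 = 4.3446
Sum = 0.8000 + 2.7370 + 4.3446 = 7.8817

7.88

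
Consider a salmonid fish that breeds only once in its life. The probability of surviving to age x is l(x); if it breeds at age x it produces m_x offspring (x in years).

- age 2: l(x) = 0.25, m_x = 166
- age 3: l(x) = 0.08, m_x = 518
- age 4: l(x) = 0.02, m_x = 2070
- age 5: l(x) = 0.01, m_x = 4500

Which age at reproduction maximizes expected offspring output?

Expected offspring if breeding at age x = l(x) × m_x:
  age 2: 0.25 × 166 = 41.500
  age 3: 0.08 × 518 = 41.440
  age 4: 0.02 × 2070 = 41.400
  age 5: 0.01 × 4500 = 45.000
Maximum at age 5 (45.000).

5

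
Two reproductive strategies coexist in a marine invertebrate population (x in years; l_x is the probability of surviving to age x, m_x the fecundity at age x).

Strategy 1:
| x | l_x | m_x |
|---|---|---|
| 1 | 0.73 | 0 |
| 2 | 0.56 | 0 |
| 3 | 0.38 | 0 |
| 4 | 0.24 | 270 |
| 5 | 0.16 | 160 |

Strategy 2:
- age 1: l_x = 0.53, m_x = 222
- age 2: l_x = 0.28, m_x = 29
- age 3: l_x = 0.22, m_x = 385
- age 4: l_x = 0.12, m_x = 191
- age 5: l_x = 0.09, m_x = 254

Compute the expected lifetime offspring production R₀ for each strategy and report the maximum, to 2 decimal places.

256.26

Strategy 1: R₀ = 0.73×0 + 0.56×0 + 0.38×0 + 0.24×270 + 0.16×160 = 90.4000
Strategy 2: R₀ = 0.53×222 + 0.28×29 + 0.22×385 + 0.12×191 + 0.09×254 = 256.2600
Highest R₀: strategy 2 with 256.2600.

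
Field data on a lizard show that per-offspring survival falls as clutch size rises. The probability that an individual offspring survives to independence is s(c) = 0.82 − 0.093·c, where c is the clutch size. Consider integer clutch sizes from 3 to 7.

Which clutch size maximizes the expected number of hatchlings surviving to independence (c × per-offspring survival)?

4

Expected hatchlings surviving to independence = c × s(c):
  c=3: 3 × 0.541 = 1.623
  c=4: 4 × 0.448 = 1.792
  c=5: 5 × 0.355 = 1.775
  c=6: 6 × 0.262 = 1.572
  c=7: 7 × 0.169 = 1.183
Maximum at c = 4 (1.792 hatchlings surviving to independence).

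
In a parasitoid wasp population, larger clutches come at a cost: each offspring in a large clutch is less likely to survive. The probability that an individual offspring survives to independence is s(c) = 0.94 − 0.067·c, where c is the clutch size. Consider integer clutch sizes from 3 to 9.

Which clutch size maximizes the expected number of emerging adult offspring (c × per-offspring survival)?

Expected emerging adult offspring = c × s(c):
  c=3: 3 × 0.739 = 2.217
  c=4: 4 × 0.672 = 2.688
  c=5: 5 × 0.605 = 3.025
  c=6: 6 × 0.538 = 3.228
  c=7: 7 × 0.471 = 3.297
  c=8: 8 × 0.404 = 3.232
  c=9: 9 × 0.337 = 3.033
Maximum at c = 7 (3.297 emerging adult offspring).

7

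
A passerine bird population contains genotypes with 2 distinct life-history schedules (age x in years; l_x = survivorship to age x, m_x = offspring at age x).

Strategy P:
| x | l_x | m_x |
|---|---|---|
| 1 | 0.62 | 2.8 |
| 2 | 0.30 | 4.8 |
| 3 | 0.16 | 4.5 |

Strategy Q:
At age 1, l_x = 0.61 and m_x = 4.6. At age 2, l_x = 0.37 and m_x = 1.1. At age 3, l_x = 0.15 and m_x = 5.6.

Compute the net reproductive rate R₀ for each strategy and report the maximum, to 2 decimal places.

Strategy P: R₀ = 0.62×2.8 + 0.30×4.8 + 0.16×4.5 = 3.8960
Strategy Q: R₀ = 0.61×4.6 + 0.37×1.1 + 0.15×5.6 = 4.0530
Highest R₀: strategy Q with 4.0530.

4.05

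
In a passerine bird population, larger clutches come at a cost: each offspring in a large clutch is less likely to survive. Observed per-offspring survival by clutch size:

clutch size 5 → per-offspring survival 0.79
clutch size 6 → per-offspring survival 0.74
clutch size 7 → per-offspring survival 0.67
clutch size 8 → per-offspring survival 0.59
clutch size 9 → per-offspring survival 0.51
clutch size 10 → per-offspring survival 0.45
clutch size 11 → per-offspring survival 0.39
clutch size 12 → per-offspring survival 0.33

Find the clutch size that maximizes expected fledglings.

8

Expected fledglings = c × s(c):
  c=5: 5 × 0.79 = 3.950
  c=6: 6 × 0.74 = 4.440
  c=7: 7 × 0.67 = 4.690
  c=8: 8 × 0.59 = 4.720
  c=9: 9 × 0.51 = 4.590
  c=10: 10 × 0.45 = 4.500
  c=11: 11 × 0.39 = 4.290
  c=12: 12 × 0.33 = 3.960
Maximum at c = 8 (4.720 fledglings).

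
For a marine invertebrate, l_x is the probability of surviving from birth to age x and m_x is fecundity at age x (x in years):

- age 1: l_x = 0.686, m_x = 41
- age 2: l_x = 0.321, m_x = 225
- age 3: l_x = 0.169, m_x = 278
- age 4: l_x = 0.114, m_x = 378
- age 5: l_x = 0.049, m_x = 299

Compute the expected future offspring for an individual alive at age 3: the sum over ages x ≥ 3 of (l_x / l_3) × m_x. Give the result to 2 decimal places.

619.67

l_3 = 0.169. Conditional survival from age 3 to x is l_x / l_3.
  x=3: (0.169/0.169) × 278 = 278.0000
  x=4: (0.114/0.169) × 378 = 254.9822
  x=5: (0.049/0.169) × 299 = 86.6923
Sum = 278.0000 + 254.9822 + 86.6923 = 619.6746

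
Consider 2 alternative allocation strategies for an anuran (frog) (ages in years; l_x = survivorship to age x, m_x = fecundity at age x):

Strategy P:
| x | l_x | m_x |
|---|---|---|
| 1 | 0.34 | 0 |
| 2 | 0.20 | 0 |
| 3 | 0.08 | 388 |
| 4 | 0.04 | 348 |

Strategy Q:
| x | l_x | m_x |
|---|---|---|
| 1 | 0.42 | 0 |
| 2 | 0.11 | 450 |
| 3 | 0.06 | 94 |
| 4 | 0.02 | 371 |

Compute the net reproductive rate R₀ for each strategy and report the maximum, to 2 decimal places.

Strategy P: R₀ = 0.34×0 + 0.20×0 + 0.08×388 + 0.04×348 = 44.9600
Strategy Q: R₀ = 0.42×0 + 0.11×450 + 0.06×94 + 0.02×371 = 62.5600
Highest R₀: strategy Q with 62.5600.

62.56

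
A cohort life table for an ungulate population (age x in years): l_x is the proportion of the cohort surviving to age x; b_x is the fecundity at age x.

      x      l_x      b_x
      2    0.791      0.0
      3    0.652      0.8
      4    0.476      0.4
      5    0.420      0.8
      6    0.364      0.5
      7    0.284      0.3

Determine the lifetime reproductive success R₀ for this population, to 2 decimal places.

1.32

R₀ = Σ l_x b_x:
  age 2: 0.791 × 0.0 = 0.0000
  age 3: 0.652 × 0.8 = 0.5216
  age 4: 0.476 × 0.4 = 0.1904
  age 5: 0.420 × 0.8 = 0.3360
  age 6: 0.364 × 0.5 = 0.1820
  age 7: 0.284 × 0.3 = 0.0852
R₀ = 0.0000 + 0.5216 + 0.1904 + 0.3360 + 0.1820 + 0.0852 = 1.3152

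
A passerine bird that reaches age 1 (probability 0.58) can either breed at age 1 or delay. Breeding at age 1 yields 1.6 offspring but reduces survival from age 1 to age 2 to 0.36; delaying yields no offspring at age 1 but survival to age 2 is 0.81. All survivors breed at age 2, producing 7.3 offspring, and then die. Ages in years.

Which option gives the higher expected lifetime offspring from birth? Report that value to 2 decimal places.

breed at age 1: R₀ = 0.58 × (1.6 + 0.36 × 7.3) = 0.58 × 4.2280 = 2.4522
delay to age 2: R₀ = 0.58 × (0.81 × 7.3) = 0.58 × 5.9130 = 3.4295
Higher: delay to age 2 (3.4295).

3.43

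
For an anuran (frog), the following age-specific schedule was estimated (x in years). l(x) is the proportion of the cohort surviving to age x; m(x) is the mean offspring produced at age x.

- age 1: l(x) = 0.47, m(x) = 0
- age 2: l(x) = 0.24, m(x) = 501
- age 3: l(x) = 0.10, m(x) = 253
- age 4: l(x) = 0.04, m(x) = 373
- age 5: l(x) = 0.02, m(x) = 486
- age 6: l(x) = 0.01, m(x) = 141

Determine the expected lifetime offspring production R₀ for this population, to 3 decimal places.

R₀ = Σ l(x) m(x):
  age 1: 0.47 × 0 = 0.0000
  age 2: 0.24 × 501 = 120.2400
  age 3: 0.10 × 253 = 25.3000
  age 4: 0.04 × 373 = 14.9200
  age 5: 0.02 × 486 = 9.7200
  age 6: 0.01 × 141 = 1.4100
R₀ = 0.0000 + 120.2400 + 25.3000 + 14.9200 + 9.7200 + 1.4100 = 171.5900

171.590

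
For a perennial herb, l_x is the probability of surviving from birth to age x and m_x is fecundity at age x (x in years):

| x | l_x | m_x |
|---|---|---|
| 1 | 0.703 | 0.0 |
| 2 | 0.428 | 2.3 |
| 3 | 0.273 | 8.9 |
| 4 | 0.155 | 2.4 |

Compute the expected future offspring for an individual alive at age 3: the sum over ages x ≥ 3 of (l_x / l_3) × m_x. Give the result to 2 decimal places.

10.26

l_3 = 0.273. Conditional survival from age 3 to x is l_x / l_3.
  x=3: (0.273/0.273) × 8.9 = 8.9000
  x=4: (0.155/0.273) × 2.4 = 1.3626
Sum = 8.9000 + 1.3626 = 10.2626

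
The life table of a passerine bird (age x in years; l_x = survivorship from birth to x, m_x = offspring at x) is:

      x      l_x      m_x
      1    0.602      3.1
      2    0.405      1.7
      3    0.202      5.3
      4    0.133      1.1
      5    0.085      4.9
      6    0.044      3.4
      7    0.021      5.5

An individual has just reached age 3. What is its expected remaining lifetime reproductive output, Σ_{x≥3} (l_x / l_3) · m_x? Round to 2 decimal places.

9.40

l_3 = 0.202. Conditional survival from age 3 to x is l_x / l_3.
  x=3: (0.202/0.202) × 5.3 = 5.3000
  x=4: (0.133/0.202) × 1.1 = 0.7243
  x=5: (0.085/0.202) × 4.9 = 2.0619
  x=6: (0.044/0.202) × 3.4 = 0.7406
  x=7: (0.021/0.202) × 5.5 = 0.5718
Sum = 5.3000 + 0.7243 + 2.0619 + 0.7406 + 0.5718 = 9.3985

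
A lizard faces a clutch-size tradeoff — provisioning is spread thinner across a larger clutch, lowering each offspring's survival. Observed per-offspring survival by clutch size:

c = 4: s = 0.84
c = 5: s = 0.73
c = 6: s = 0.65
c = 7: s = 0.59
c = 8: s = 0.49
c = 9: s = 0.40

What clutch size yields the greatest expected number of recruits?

7

Expected recruits = c × s(c):
  c=4: 4 × 0.84 = 3.360
  c=5: 5 × 0.73 = 3.650
  c=6: 6 × 0.65 = 3.900
  c=7: 7 × 0.59 = 4.130
  c=8: 8 × 0.49 = 3.920
  c=9: 9 × 0.40 = 3.600
Maximum at c = 7 (4.130 recruits).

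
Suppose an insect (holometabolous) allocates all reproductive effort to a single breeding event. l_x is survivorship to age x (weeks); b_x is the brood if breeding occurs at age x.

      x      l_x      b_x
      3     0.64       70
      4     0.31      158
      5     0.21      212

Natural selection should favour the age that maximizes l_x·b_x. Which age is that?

Expected offspring if breeding at age x = l_x × b_x:
  age 3: 0.64 × 70 = 44.800
  age 4: 0.31 × 158 = 48.980
  age 5: 0.21 × 212 = 44.520
Maximum at age 4 (48.980).

4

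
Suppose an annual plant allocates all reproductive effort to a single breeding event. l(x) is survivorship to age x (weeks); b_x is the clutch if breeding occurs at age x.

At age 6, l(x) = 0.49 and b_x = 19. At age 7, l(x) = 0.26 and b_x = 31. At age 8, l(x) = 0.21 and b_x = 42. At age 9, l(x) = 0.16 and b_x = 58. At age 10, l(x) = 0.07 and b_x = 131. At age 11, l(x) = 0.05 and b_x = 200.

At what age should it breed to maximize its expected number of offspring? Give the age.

11

Expected offspring if breeding at age x = l(x) × b_x:
  age 6: 0.49 × 19 = 9.310
  age 7: 0.26 × 31 = 8.060
  age 8: 0.21 × 42 = 8.820
  age 9: 0.16 × 58 = 9.280
  age 10: 0.07 × 131 = 9.170
  age 11: 0.05 × 200 = 10.000
Maximum at age 11 (10.000).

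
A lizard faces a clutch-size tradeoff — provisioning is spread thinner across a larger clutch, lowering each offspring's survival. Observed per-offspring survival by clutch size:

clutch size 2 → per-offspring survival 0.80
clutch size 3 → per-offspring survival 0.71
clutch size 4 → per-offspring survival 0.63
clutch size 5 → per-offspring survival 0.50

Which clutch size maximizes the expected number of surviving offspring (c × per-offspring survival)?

Expected surviving offspring = c × s(c):
  c=2: 2 × 0.80 = 1.600
  c=3: 3 × 0.71 = 2.130
  c=4: 4 × 0.63 = 2.520
  c=5: 5 × 0.50 = 2.500
Maximum at c = 4 (2.520 surviving offspring).

4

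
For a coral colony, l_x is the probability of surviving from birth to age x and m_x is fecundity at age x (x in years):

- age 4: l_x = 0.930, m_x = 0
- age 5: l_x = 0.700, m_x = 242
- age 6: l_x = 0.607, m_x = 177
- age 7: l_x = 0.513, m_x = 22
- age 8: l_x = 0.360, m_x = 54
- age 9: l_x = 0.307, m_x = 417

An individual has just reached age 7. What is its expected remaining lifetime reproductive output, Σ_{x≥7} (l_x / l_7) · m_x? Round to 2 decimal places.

309.44

l_7 = 0.513. Conditional survival from age 7 to x is l_x / l_7.
  x=7: (0.513/0.513) × 22 = 22.0000
  x=8: (0.360/0.513) × 54 = 37.8947
  x=9: (0.307/0.513) × 417 = 249.5497
Sum = 22.0000 + 37.8947 + 249.5497 = 309.4444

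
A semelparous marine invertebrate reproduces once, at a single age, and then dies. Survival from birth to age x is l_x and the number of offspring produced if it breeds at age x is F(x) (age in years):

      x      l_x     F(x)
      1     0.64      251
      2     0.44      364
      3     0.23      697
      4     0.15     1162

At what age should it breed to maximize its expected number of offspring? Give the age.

4

Expected offspring if breeding at age x = l_x × F(x):
  age 1: 0.64 × 251 = 160.640
  age 2: 0.44 × 364 = 160.160
  age 3: 0.23 × 697 = 160.310
  age 4: 0.15 × 1162 = 174.300
Maximum at age 4 (174.300).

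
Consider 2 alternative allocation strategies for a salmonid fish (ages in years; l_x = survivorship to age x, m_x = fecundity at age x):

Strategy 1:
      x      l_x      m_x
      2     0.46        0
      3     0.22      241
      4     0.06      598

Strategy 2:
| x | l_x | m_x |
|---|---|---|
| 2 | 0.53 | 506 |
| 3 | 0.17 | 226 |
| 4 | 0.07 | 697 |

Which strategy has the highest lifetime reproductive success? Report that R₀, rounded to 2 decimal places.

Strategy 1: R₀ = 0.46×0 + 0.22×241 + 0.06×598 = 88.9000
Strategy 2: R₀ = 0.53×506 + 0.17×226 + 0.07×697 = 355.3900
Highest R₀: strategy 2 with 355.3900.

355.39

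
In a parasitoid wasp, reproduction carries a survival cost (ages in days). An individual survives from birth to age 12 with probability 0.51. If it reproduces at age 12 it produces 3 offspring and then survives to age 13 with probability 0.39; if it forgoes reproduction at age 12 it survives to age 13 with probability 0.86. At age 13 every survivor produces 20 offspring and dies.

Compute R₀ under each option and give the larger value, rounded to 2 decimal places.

breed at age 12: R₀ = 0.51 × (3 + 0.39 × 20) = 0.51 × 10.8000 = 5.5080
delay to age 13: R₀ = 0.51 × (0.86 × 20) = 0.51 × 17.2000 = 8.7720
Higher: delay to age 13 (8.7720).

8.77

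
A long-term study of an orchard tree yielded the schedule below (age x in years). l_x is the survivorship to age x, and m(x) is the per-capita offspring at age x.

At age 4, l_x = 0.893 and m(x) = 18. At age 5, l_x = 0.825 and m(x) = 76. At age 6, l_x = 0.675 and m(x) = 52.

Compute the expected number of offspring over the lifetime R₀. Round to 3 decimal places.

113.874

R₀ = Σ l_x m(x):
  age 4: 0.893 × 18 = 16.0740
  age 5: 0.825 × 76 = 62.7000
  age 6: 0.675 × 52 = 35.1000
R₀ = 16.0740 + 62.7000 + 35.1000 = 113.8740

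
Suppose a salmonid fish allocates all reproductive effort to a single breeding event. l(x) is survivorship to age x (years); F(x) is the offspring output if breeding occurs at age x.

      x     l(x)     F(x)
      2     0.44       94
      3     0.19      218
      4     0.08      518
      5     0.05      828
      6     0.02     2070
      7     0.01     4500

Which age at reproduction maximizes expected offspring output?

7

Expected offspring if breeding at age x = l(x) × F(x):
  age 2: 0.44 × 94 = 41.360
  age 3: 0.19 × 218 = 41.420
  age 4: 0.08 × 518 = 41.440
  age 5: 0.05 × 828 = 41.400
  age 6: 0.02 × 2070 = 41.400
  age 7: 0.01 × 4500 = 45.000
Maximum at age 7 (45.000).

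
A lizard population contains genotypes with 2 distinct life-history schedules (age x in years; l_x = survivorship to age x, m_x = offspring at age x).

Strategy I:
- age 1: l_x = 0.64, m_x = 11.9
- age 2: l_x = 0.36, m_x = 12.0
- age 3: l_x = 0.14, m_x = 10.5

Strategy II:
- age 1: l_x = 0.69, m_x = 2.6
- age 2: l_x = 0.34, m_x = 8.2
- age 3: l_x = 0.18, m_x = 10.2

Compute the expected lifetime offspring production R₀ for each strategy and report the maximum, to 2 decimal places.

13.41

Strategy I: R₀ = 0.64×11.9 + 0.36×12.0 + 0.14×10.5 = 13.4060
Strategy II: R₀ = 0.69×2.6 + 0.34×8.2 + 0.18×10.2 = 6.4180
Highest R₀: strategy I with 13.4060.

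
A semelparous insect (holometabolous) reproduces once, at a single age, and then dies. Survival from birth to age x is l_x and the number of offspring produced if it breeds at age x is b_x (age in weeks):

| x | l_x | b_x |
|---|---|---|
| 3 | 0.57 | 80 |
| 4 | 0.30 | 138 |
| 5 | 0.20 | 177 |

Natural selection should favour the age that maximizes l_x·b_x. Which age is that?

Expected offspring if breeding at age x = l_x × b_x:
  age 3: 0.57 × 80 = 45.600
  age 4: 0.30 × 138 = 41.400
  age 5: 0.20 × 177 = 35.400
Maximum at age 3 (45.600).

3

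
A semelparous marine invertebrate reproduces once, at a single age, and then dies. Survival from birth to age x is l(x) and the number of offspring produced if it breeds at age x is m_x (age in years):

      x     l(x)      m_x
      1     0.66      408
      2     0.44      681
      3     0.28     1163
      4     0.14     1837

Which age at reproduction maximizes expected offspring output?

3

Expected offspring if breeding at age x = l(x) × m_x:
  age 1: 0.66 × 408 = 269.280
  age 2: 0.44 × 681 = 299.640
  age 3: 0.28 × 1163 = 325.640
  age 4: 0.14 × 1837 = 257.180
Maximum at age 3 (325.640).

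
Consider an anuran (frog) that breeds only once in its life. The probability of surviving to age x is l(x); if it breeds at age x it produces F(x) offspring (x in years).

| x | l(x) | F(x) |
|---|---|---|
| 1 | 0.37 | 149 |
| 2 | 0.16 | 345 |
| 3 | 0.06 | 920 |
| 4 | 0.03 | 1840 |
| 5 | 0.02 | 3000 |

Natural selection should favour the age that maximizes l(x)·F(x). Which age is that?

5

Expected offspring if breeding at age x = l(x) × F(x):
  age 1: 0.37 × 149 = 55.130
  age 2: 0.16 × 345 = 55.200
  age 3: 0.06 × 920 = 55.200
  age 4: 0.03 × 1840 = 55.200
  age 5: 0.02 × 3000 = 60.000
Maximum at age 5 (60.000).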